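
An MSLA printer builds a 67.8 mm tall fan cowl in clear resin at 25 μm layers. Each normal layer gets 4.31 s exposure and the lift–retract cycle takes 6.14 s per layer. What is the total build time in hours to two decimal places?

Layers = ⌈67.8/0.025⌉ = 2712.
Each layer takes: 4.31 + 6.14 → 10.45 s.
Total = 2712 × 10.45 = 28340.4 s = 7.87 hours.

7.87 hours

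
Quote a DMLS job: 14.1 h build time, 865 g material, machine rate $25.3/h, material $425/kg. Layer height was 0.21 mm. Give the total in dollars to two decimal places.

$724.36

Machine cost: 25.3 × 14.1 → $356.73.
Material cost = 425 × 865/1000 = $367.625.
Job cost: 356.73 + 367.625 = 724.355 ≈ $724.36.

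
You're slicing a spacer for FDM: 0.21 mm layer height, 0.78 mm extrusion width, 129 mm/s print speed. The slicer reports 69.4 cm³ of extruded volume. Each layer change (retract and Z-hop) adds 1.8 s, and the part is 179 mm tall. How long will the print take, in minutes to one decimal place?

80.3 minutes

Extrusion cross-section: 0.21 × 0.78 → 0.1638 mm².
Toolpath length = 69.4 cm³ / 0.1638 mm² = 69400 / 0.1638 = 423687.4 mm.
Time extruding: 423687.4 / 129 → 3284.4 s.
Layers = ⌈179/0.21⌉ = 853.
Layer-change overhead = 853 × 1.8 = 1535.4 s.
Total = 3284.4 + 1535.4 = 4819.8 s = 80.3 minutes.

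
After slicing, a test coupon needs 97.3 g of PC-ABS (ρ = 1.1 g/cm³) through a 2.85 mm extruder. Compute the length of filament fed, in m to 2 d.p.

Volume = 97.3 g / 1.1 g·cm⁻³ = 88.4545 cm³ = 88454.5 mm³.
A = π r² = π × 1.425² = 6.3794 mm².
Length = 88454.5 / 6.3794 = 13865.65 mm = 13.87 m.

13.87 m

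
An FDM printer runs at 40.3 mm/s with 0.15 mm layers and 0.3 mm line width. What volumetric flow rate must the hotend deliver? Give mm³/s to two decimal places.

Extrusion cross-section: 0.15 × 0.3 → 0.045 mm².
Q = v·A = 40.3 × 0.045 = 1.81 mm³/s.

1.81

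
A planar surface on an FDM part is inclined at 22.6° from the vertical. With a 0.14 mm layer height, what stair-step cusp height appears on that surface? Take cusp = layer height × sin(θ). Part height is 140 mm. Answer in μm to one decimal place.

sin(22.6°) = 0.3843, so cusp = 0.14 × 0.3843 = 0.053802 mm → 53.8 μm.

53.8 μm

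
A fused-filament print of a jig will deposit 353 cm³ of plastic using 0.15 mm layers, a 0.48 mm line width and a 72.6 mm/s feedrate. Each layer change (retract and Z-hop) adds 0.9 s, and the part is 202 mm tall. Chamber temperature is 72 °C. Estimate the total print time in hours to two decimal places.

Extrusion cross-section = 0.15 × 0.48 = 0.072 mm².
Path length: 353000 mm³ / 0.072 mm² → 4902777.8 mm.
Time extruding: 4902777.8 / 72.6 → 67531.4 s.
Number of layers: 202 / 0.15 → 1347 (rounded up).
Z-hop total: 1347 × 0.9 → 1212.3 s.
Total = 67531.4 + 1212.3 = 68743.7 s = 19.10 hours.

19.10 hours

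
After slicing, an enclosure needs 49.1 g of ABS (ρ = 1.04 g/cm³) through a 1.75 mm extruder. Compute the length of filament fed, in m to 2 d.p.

19.63 m

Volume = 49.1 g / 1.04 g·cm⁻³ = 47.2115 cm³ = 47211.5 mm³.
Filament cross-section = π × (1.75/2)² = 2.4053 mm².
L = V/A = 47211.5/2.4053 = 19628.11 mm → 19.63 m.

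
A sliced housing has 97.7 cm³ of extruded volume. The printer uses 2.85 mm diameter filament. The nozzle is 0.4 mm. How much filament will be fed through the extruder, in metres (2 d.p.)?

15.31 m

Cross-section of 2.85 mm filament: π·(2.85/2)² = 6.3794 mm².
L = 97700 mm³ / 6.3794 mm² = 15314.92 mm, i.e. 15.31 m.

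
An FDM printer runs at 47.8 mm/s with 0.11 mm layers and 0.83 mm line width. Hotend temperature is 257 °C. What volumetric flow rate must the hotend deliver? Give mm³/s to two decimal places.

4.36

A = 0.11 × 0.83 = 0.0913 mm².
Q = v·A = 47.8 × 0.0913 = 4.36 mm³/s.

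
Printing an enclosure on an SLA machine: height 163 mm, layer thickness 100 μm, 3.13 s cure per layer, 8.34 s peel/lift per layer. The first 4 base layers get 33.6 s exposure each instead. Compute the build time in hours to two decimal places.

Number of layers: 163 / 0.1 → 1630 (rounded up).
Bottom layers = 4 × (33.6 + 8.34), so 167.76 s.
Normal layers: 1626 × (3.13 + 8.34) → 18650.22 s.
Sum: 167.76 + 18650.22 = 18817.98 s → 5.23 hours.

5.23 hours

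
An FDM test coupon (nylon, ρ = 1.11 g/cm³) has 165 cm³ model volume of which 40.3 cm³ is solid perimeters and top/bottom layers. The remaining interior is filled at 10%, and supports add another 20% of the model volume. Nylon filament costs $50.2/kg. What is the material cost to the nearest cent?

Interior volume = 165 − 40.3, so 124.7 cm³.
Infill deposited = 0.10 × 124.7 = 12.47 cm³.
Support = 0.20 × 165 = 33 cm³.
Total printed volume: 40.3 + 12.47 + 33 → 85.77 cm³.
Mass = 85.77 × 1.11, so 95.2047 g.
Cost = 95.2047 g / 1000 × $50.2/kg = $4.78.

$4.78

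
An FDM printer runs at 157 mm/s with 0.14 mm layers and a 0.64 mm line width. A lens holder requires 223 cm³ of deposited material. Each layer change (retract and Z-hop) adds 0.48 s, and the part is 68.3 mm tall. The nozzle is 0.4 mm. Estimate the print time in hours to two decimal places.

4.47 hours

Extrusion cross-section: 0.14 × 0.64 → 0.0896 mm².
Toolpath length = 223 cm³ / 0.0896 mm² = 223000 / 0.0896 = 2488839.3 mm.
Print-move time = 2488839.3 / 157 = 15852.5 s.
Layers = ⌈68.3/0.14⌉ = 488.
Z-hop total = 488 × 0.48 = 234.24 s.
Total = 15852.5 + 234.24 = 16086.74 s = 4.47 hours.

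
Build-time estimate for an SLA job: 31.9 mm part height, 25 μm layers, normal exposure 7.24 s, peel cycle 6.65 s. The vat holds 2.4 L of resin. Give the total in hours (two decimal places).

Number of layers: 31.9 / 0.025 → 1276 (rounded up).
Per-layer time = 7.24 + 6.65 = 13.89 s.
Total = 1276 × 13.89 = 17723.64 s = 4.92 hours.

4.92 hours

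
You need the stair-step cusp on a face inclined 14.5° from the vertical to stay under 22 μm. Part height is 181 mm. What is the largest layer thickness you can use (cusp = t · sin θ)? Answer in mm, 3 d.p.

Layer height = cusp / sin(14.5°) = 0.022 / 0.2504 = 0.088 mm.

0.088 mm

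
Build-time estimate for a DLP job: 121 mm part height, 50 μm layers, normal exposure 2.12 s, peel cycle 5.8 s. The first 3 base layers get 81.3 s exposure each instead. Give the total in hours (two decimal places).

5.39 hours

Number of layers: 121 / 0.05 → 2420 (rounded up).
Bottom layers: 3 × (81.3 + 5.8) → 261.3 s.
Regular layers = 2417 × (2.12 + 5.8) = 19142.64 s.
Sum: 261.3 + 19142.64 = 19403.94 s → 5.39 hours.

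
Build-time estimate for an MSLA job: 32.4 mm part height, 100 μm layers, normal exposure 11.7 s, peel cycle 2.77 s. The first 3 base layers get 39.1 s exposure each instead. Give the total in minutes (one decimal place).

79.5 minutes

Layer count = ceil(32.4 / 0.1) = 324.
Bottom layers: 3 × (39.1 + 2.77) → 125.61 s.
Remaining layers = 321 × (11.7 + 2.77) = 4644.87 s.
Total = 125.61 + 4644.87 = 4770.48 s = 79.5 minutes.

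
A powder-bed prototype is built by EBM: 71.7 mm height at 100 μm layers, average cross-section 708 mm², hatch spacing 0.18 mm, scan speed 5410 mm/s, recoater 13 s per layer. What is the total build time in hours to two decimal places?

2.73 hours

Layers = ⌈71.7/0.1⌉ = 717.
Per-layer scan distance: 708 / 0.18 → 3933.3 mm.
Scan time per layer = 3933.3 / 5410, so 0.727 s.
Per-layer time = 0.727 + 13 = 13.727 s.
Total: 717 × 13.727 s = 9842.259 s → 2.73 hours.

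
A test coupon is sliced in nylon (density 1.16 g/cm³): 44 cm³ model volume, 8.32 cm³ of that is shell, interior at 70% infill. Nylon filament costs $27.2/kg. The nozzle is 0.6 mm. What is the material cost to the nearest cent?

$1.05

Interior volume: 44 − 8.32 → 35.68 cm³.
Infill deposited: 0.70 × 35.68 → 24.976 cm³.
Deposited volume = 8.32 + 24.976, so 33.296 cm³.
Mass: 33.296 × 1.16 → 38.62336 g.
Cost = 38.62336 g / 1000 × $27.2/kg = $1.05.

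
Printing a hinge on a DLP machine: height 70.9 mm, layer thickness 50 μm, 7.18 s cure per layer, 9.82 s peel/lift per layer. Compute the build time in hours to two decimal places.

6.70 hours

Number of layers: 70.9 / 0.05 → 1418 (rounded up).
Cycle time: 7.18 + 9.82 → 17 s.
Build time: 1418 × 17 s = 24106 s, i.e. 6.70 hours.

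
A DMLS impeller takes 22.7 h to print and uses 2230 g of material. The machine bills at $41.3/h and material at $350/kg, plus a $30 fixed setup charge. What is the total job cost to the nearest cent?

Machine cost = 41.3 × 22.7 = $937.51.
Feedstock cost: 350 × 2230/1000 → $780.50.
Total = 937.51 + 780.50 + 30 = $1748.01.

$1748.01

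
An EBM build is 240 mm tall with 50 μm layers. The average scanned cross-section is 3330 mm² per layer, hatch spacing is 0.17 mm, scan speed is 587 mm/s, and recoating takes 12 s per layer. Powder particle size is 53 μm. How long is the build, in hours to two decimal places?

60.49 hours

Layers = ⌈240/0.05⌉ = 4800.
Scan path per layer = 3330 / 0.17, so 19588.2 mm.
Per-layer scan time: 19588.2 / 587 → 33.37 s.
Per-layer time = 33.37 + 12, so 45.37 s.
4800 layers × 45.37 s/layer = 217776 s, i.e. 60.49 hours.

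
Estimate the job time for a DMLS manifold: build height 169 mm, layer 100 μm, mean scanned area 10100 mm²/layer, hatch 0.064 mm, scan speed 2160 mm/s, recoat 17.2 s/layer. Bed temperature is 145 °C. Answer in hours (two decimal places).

42.37 hours

Number of layers: 169 / 0.1 → 1690 (rounded up).
Per-layer scan distance = 10100 / 0.064, so 157812.5 mm.
Per-layer scan time: 157812.5 / 2160 → 73.0613 s.
Per-layer time = 73.0613 + 17.2 = 90.2613 s.
Build time = 1690 × 90.2613 = 152541.597 s = 42.37 hours.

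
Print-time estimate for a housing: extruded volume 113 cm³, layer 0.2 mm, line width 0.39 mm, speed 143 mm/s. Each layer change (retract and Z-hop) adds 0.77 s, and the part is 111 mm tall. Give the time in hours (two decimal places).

2.93 hours

Bead cross-section = 0.2 × 0.39 = 0.078 mm².
Toolpath length = 113 cm³ / 0.078 mm² = 113000 / 0.078 = 1448717.9 mm.
Extrusion time: 1448717.9 / 143 → 10130.9 s.
Layer count = ceil(111 / 0.2) = 555.
Layer-change overhead = 555 × 0.77, so 427.35 s.
Altogether 10130.9 + 427.35 = 10558.25 s, i.e. 2.93 hours.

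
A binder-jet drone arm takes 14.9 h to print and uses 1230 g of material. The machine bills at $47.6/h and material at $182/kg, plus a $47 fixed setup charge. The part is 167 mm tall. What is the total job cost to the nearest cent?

Machine-time cost: 47.6 × 14.9 → $709.24.
Material cost: 182 × 1230/1000 → $223.86.
Adding setup: 709.24 + 223.86 + 47 → $980.10.

$980.10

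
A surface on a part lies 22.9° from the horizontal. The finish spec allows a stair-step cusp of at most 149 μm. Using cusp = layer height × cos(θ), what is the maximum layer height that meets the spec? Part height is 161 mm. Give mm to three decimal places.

cos(22.9°) = 0.9212; t_max = 0.149/0.9212 = 0.162 mm.

0.162 mm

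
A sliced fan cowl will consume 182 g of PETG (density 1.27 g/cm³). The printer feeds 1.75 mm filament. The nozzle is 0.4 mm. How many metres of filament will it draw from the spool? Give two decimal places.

Volume = 182 g / 1.27 g·cm⁻³ = 143.3071 cm³ = 143307.1 mm³.
Filament cross-section = π × (1.75/2)² = 2.4053 mm².
L = V/A = 143307.1/2.4053 = 59579.72 mm → 59.58 m.

59.58 m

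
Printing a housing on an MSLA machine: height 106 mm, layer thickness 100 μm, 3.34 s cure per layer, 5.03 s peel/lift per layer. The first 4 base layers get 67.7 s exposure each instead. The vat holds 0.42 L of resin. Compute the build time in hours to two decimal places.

Number of layers: 106 / 0.1 → 1060 (rounded up).
Burn-in layers = 4 × (67.7 + 5.03), so 290.92 s.
Regular layers: 1056 × (3.34 + 5.03) → 8838.72 s.
Total = 290.92 + 8838.72 = 9129.64 s = 2.54 hours.

2.54 hours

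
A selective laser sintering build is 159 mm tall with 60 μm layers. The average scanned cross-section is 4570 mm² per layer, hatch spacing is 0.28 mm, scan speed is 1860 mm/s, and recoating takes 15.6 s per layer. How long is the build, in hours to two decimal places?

17.94 hours

Number of layers: 159 / 0.06 → 2650 (rounded up).
Scan path per layer = 4570 / 0.28, so 16321.4 mm.
Per-layer scan time = 16321.4 / 1860 = 8.7749 s.
Layer cycle: 8.7749 + 15.6 → 24.3749 s.
2650 layers × 24.3749 s/layer = 64593.485 s, i.e. 17.94 hours.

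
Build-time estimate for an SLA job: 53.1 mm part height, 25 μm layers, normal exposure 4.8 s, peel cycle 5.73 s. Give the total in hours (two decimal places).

Layers = ⌈53.1/0.025⌉ = 2124.
Per-layer time = 4.8 + 5.73, so 10.53 s.
Total = 2124 × 10.53 = 22365.72 s = 6.21 hours.

6.21 hours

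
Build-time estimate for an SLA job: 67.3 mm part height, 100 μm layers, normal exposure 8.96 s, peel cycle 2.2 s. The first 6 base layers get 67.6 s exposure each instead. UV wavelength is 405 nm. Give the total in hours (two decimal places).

2.18 hours

Layers = ⌈67.3/0.1⌉ = 673.
Burn-in layers: 6 × (67.6 + 2.2) → 418.8 s.
Normal layers = 667 × (8.96 + 2.2), so 7443.72 s.
Sum: 418.8 + 7443.72 = 7862.52 s → 2.18 hours.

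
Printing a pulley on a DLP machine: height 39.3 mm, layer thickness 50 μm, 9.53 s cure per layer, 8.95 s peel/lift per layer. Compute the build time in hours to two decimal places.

Number of layers: 39.3 / 0.05 → 786 (rounded up).
Per-layer time = 9.53 + 8.95, so 18.48 s.
Build time: 786 × 18.48 s = 14525.28 s, i.e. 4.03 hours.

4.03 hours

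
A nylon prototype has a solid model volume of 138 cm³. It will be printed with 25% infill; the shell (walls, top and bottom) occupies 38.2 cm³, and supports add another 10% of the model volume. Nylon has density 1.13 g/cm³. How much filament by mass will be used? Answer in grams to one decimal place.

Infill region = 138 − 38.2, so 99.8 cm³.
Deposited infill = 0.25 × 99.8, so 24.95 cm³.
Support = 0.10 × 138 = 13.8 cm³.
Deposited volume = 38.2 + 24.95 + 13.8, so 76.95 cm³.
Mass: 76.95 × 1.13 → 86.9535 g.

87.0 g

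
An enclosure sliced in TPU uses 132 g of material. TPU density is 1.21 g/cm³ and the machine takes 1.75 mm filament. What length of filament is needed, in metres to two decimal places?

Volume = 132 g / 1.21 g·cm⁻³ = 109.0909 cm³ = 109090.9 mm³.
Cross-section of 1.75 mm filament: π·(1.75/2)² = 2.4053 mm².
Length = 109090.9 / 2.4053 = 45354.38 mm = 45.35 m.

45.35 m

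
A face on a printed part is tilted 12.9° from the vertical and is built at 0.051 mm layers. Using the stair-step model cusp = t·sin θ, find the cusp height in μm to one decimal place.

11.4 μm

Cusp = layer height × sin(12.9°) = 0.051 × 0.2233 = 0.011388 mm = 11.4 μm.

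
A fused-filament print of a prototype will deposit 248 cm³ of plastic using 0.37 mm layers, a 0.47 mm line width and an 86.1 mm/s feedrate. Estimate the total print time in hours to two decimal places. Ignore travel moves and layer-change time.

Line area = 0.37 × 0.47, so 0.1739 mm².
Toolpath length = 248 cm³ / 0.1739 mm² = 248000 / 0.1739 = 1426107 mm.
Time extruding = 1426107 / 86.1 = 16563.4 s.
That's 16563.4 s → 4.60 hours.

4.60 hours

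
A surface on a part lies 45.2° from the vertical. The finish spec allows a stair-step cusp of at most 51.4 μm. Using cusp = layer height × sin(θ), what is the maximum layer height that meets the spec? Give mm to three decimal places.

0.072 mm

t = h_c / sin θ = 0.0514 / 0.7096 = 0.072 mm.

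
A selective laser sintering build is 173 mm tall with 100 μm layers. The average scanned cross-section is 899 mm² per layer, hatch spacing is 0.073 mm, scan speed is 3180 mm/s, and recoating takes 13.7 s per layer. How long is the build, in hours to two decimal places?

Number of layers: 173 / 0.1 → 1730 (rounded up).
Per-layer scan distance: 899 / 0.073 → 12315.1 mm.
Scan time per layer: 12315.1 / 3180 → 3.8727 s.
Per-layer time = 3.8727 + 13.7 = 17.5727 s.
1730 layers × 17.5727 s/layer = 30400.771 s, i.e. 8.44 hours.

8.44 hours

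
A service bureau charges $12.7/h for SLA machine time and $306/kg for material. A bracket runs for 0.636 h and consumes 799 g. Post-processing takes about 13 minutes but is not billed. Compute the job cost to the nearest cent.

Machine-time cost = 12.7 × 0.636, so $8.0772.
Feedstock cost = 306 × 799/1000 = $244.494.
Job cost: 8.0772 + 244.494 = 252.5712 ≈ $252.57.

$252.57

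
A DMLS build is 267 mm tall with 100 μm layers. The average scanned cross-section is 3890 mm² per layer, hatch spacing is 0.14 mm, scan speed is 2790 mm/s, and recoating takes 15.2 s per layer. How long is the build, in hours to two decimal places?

Layer count = ceil(267 / 0.1) = 2670.
Scan path per layer = 3890 / 0.14, so 27785.7 mm.
Per-layer scan time: 27785.7 / 2790 → 9.959 s.
Time per layer: 9.959 + 15.2 → 25.159 s.
Total: 2670 × 25.159 s = 67174.53 s → 18.66 hours.

18.66 hours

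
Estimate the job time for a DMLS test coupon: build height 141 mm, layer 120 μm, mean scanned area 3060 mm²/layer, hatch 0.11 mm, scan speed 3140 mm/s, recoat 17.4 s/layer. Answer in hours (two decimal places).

Layers = ⌈141/0.12⌉ = 1175.
Hatch length per layer: 3060 / 0.11 → 27818.2 mm.
Laser time per layer = 27818.2 / 3140 = 8.8593 s.
Per-layer time: 8.8593 + 17.4 → 26.2593 s.
1175 layers × 26.2593 s/layer = 30854.6775 s, i.e. 8.57 hours.

8.57 hours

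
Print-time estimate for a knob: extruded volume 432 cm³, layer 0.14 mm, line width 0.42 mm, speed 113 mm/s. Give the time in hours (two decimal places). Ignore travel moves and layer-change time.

18.06 hours

Line area = 0.14 × 0.42 = 0.0588 mm².
Toolpath length = 432 cm³ / 0.0588 mm² = 432000 / 0.0588 = 7346938.8 mm.
Print-move time = 7346938.8 / 113 = 65017.2 s.
65017.2 s = 18.06 hours.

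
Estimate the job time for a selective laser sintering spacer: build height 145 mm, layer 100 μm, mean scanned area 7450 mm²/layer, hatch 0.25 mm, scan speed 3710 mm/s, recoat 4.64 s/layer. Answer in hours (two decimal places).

Number of layers: 145 / 0.1 → 1450 (rounded up).
Hatch length per layer = 7450 / 0.25, so 29800 mm.
Laser time per layer = 29800 / 3710, so 8.0323 s.
Per-layer time: 8.0323 + 4.64 → 12.6723 s.
Build time = 1450 × 12.6723 = 18374.835 s = 5.10 hours.

5.10 hours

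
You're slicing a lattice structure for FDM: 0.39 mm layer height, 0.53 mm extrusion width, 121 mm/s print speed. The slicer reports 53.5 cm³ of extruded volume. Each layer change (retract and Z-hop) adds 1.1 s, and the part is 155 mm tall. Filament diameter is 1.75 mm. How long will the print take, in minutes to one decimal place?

Bead cross-section = 0.39 × 0.53 = 0.2067 mm².
Toolpath length = 53.5 cm³ / 0.2067 mm² = 53500 / 0.2067 = 258829.2 mm.
Time extruding = 258829.2 / 121, so 2139.1 s.
Layers = ⌈155/0.39⌉ = 398.
Z-hop total = 398 × 1.1 = 437.8 s.
Total = 2139.1 + 437.8 = 2576.9 s = 42.9 minutes.

42.9 minutes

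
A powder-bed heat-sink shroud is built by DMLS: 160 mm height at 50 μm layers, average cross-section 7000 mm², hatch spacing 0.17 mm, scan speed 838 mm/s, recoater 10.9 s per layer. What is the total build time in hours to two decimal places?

Number of layers: 160 / 0.05 → 3200 (rounded up).
Scan path per layer = 7000 / 0.17 = 41176.5 mm.
Laser time per layer = 41176.5 / 838, so 49.1366 s.
Layer cycle = 49.1366 + 10.9 = 60.0366 s.
3200 layers × 60.0366 s/layer = 192117.12 s, i.e. 53.37 hours.

53.37 hours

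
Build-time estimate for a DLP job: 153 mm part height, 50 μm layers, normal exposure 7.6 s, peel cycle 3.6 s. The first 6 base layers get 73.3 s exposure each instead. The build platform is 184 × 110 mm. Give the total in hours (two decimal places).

9.63 hours

Layers = ⌈153/0.05⌉ = 3060.
Burn-in layers = 6 × (73.3 + 3.6), so 461.4 s.
Remaining layers = 3054 × (7.6 + 3.6) = 34204.8 s.
Total = 461.4 + 34204.8 = 34666.2 s = 9.63 hours.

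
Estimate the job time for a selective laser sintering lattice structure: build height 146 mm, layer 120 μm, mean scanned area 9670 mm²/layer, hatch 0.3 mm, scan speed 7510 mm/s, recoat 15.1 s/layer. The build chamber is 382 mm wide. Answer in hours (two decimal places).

6.56 hours

Layers = ⌈146/0.12⌉ = 1217.
Hatch length per layer: 9670 / 0.3 → 32233.3 mm.
Scan time per layer = 32233.3 / 7510 = 4.2921 s.
Layer cycle = 4.2921 + 15.1, so 19.3921 s.
Build time = 1217 × 19.3921 = 23600.1857 s = 6.56 hours.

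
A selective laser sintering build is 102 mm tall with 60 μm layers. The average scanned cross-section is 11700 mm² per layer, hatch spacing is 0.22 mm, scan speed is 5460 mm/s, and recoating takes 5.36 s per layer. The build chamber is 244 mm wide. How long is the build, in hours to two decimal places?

Number of layers: 102 / 0.06 → 1700 (rounded up).
Per-layer scan distance: 11700 / 0.22 → 53181.8 mm.
Laser time per layer = 53181.8 / 5460 = 9.7403 s.
Time per layer: 9.7403 + 5.36 → 15.1003 s.
1700 layers × 15.1003 s/layer = 25670.51 s, i.e. 7.13 hours.

7.13 hours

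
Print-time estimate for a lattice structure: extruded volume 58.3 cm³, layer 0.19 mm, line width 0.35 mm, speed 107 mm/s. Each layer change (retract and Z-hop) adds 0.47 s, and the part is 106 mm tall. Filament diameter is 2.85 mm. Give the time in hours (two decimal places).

2.35 hours

Line area: 0.19 × 0.35 → 0.0665 mm².
Total extruded path = 58300/0.0665 = 876691.7 mm.
Time extruding = 876691.7 / 107 = 8193.4 s.
Number of layers: 106 / 0.19 → 558 (rounded up).
Layer-change overhead = 558 × 0.47, so 262.26 s.
Total = 8193.4 + 262.26 = 8455.66 s = 2.35 hours.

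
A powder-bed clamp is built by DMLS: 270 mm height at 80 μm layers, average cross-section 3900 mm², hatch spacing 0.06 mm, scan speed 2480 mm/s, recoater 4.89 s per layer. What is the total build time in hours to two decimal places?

Number of layers: 270 / 0.08 → 3375 (rounded up).
Per-layer scan distance: 3900 / 0.06 → 65000 mm.
Per-layer scan time = 65000 / 2480 = 26.2097 s.
Time per layer = 26.2097 + 4.89, so 31.0997 s.
Build time = 3375 × 31.0997 = 104961.4875 s = 29.16 hours.

29.16 hours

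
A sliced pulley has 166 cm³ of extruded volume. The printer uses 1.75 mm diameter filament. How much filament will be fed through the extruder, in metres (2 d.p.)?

A = π r² = π × 0.875² = 2.4053 mm².
Length = 166 cm³ / 2.4053 mm² = 166000 / 2.4053 = 69014.26 mm = 69.01 m.

69.01 m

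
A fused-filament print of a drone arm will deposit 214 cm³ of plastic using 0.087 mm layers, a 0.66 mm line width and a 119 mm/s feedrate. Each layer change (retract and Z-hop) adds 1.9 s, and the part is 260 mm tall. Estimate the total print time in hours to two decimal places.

10.28 hours

Line area = 0.087 × 0.66 = 0.05742 mm².
Total extruded path = 214000/0.05742 = 3726924.4 mm.
Time extruding: 3726924.4 / 119 → 31318.7 s.
Number of layers: 260 / 0.087 → 2989 (rounded up).
Z-hop total = 2989 × 1.9 = 5679.1 s.
Total = 31318.7 + 5679.1 = 36997.8 s = 10.28 hours.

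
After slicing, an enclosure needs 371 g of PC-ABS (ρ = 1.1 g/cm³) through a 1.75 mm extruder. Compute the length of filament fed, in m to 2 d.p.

140.22 m

Volume = 371 g / 1.1 g·cm⁻³ = 337.2727 cm³ = 337272.7 mm³.
Cross-section of 1.75 mm filament: π·(1.75/2)² = 2.4053 mm².
L = V/A = 337272.7/2.4053 = 140220.64 mm → 140.22 m.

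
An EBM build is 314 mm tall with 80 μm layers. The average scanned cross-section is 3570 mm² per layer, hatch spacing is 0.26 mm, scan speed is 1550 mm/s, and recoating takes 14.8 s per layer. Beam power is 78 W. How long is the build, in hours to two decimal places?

Layers = ⌈314/0.08⌉ = 3925.
Scan path per layer = 3570 / 0.26 = 13730.8 mm.
Per-layer scan time = 13730.8 / 1550 = 8.8586 s.
Layer cycle: 8.8586 + 14.8 → 23.6586 s.
Build time = 3925 × 23.6586 = 92860.005 s = 25.79 hours.

25.79 hours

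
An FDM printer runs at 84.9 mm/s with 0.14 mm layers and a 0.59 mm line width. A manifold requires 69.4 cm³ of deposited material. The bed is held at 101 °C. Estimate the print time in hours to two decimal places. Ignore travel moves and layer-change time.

Line area: 0.14 × 0.59 → 0.0826 mm².
Total extruded path = 69400/0.0826 = 840193.7 mm.
Extrusion time = 840193.7 / 84.9 = 9896.3 s.
9896.3 s = 2.75 hours.

2.75 hours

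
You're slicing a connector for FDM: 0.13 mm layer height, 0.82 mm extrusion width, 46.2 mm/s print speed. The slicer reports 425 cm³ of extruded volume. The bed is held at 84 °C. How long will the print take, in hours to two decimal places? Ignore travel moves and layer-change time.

Extrusion cross-section = 0.13 × 0.82 = 0.1066 mm².
Total extruded path = 425000/0.1066 = 3986866.8 mm.
Print-move time = 3986866.8 / 46.2, so 86295.8 s.
Converting: 86295.8 s = 23.97 hours.

23.97 hours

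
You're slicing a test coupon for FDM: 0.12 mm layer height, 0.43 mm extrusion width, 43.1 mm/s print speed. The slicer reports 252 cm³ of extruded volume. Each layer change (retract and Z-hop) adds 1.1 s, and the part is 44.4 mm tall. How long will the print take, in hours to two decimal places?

Bead cross-section: 0.12 × 0.43 → 0.0516 mm².
Total extruded path = 252000/0.0516 = 4883720.9 mm.
Print-move time: 4883720.9 / 43.1 → 113311.4 s.
Number of layers: 44.4 / 0.12 → 370 (rounded up).
Z-hop total = 370 × 1.1, so 407 s.
Total = 113311.4 + 407 = 113718.4 s = 31.59 hours.

31.59 hours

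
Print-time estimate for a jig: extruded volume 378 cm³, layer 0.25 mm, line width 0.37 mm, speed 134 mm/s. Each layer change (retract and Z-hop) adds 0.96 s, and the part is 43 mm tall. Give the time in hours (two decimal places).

Extrusion cross-section: 0.25 × 0.37 → 0.0925 mm².
Total extruded path = 378000/0.0925 = 4086486.5 mm.
Time extruding = 4086486.5 / 134 = 30496.2 s.
Layers = ⌈43/0.25⌉ = 172.
Z-hop total = 172 × 0.96 = 165.12 s.
Total = 30496.2 + 165.12 = 30661.32 s = 8.52 hours.

8.52 hours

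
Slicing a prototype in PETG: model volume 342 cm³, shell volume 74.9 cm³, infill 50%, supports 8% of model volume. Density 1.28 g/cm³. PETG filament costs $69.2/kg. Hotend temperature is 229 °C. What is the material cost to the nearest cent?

$20.89

Volume inside the shell = 342 − 74.9, so 267.1 cm³.
Infill deposited: 0.50 × 267.1 → 133.55 cm³.
Support: 0.08 × 342 → 27.36 cm³.
Total printed volume = 74.9 + 133.55 + 27.36, so 235.81 cm³.
Mass: 235.81 × 1.28 → 301.8368 g.
Cost = 301.8368 g / 1000 × $69.2/kg = $20.89.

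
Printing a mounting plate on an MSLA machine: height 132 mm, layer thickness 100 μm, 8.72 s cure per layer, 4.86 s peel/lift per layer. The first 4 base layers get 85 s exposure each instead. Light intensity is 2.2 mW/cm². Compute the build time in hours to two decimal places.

Layer count = ceil(132 / 0.1) = 1320.
Bottom layers = 4 × (85 + 4.86), so 359.44 s.
Normal layers = 1316 × (8.72 + 4.86) = 17871.28 s.
Total = 359.44 + 17871.28 = 18230.72 s = 5.06 hours.

5.06 hours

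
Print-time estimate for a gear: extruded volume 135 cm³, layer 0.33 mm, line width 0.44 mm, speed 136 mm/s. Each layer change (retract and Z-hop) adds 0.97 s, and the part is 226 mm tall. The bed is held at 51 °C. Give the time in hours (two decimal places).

2.08 hours

Line area = 0.33 × 0.44 = 0.1452 mm².
Path length: 135000 mm³ / 0.1452 mm² → 929752.1 mm.
Extrusion time = 929752.1 / 136, so 6836.4 s.
Layers = ⌈226/0.33⌉ = 685.
Non-print overhead = 685 × 0.97 = 664.45 s.
Altogether 6836.4 + 664.45 = 7500.85 s, i.e. 2.08 hours.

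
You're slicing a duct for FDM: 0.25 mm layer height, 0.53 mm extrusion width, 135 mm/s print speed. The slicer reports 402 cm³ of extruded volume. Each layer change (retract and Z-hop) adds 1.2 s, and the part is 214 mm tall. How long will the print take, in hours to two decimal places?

Bead cross-section = 0.25 × 0.53 = 0.1325 mm².
Path length: 402000 mm³ / 0.1325 mm² → 3033962.3 mm.
Extrusion time = 3033962.3 / 135 = 22473.8 s.
Layers = ⌈214/0.25⌉ = 856.
Z-hop total = 856 × 1.2, so 1027.2 s.
Total = 22473.8 + 1027.2 = 23501 s = 6.53 hours.

6.53 hours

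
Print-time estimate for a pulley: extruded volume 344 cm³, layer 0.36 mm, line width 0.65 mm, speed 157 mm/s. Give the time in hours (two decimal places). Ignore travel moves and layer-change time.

Extrusion cross-section: 0.36 × 0.65 → 0.234 mm².
Toolpath length = 344 cm³ / 0.234 mm² = 344000 / 0.234 = 1470085.5 mm.
Time extruding = 1470085.5 / 157, so 9363.6 s.
That's 9363.6 s → 2.60 hours.

2.60 hours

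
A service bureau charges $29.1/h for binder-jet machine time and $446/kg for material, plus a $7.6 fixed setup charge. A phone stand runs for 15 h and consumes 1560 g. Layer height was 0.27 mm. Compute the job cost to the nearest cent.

Machine-time cost = 29.1 × 15 = $436.50.
Material charge = 446 × 1560/1000 = $695.76.
Total = 436.50 + 695.76 + 7.6 = $1139.86.

$1139.86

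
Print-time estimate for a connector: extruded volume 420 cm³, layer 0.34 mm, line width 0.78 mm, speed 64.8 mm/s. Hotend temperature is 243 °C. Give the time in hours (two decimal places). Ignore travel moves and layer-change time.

Bead cross-section = 0.34 × 0.78, so 0.2652 mm².
Toolpath length = 420 cm³ / 0.2652 mm² = 420000 / 0.2652 = 1583710.4 mm.
Print-move time = 1583710.4 / 64.8, so 24440 s.
In the requested units: 24440 s = 6.79 hours.

6.79 hours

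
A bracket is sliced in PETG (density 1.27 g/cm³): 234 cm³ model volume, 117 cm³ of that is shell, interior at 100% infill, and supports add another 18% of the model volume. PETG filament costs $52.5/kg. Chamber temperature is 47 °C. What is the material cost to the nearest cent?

$18.41

Volume inside the shell = 234 − 117, so 117 cm³.
Infill volume = 1.00 × 117 = 117 cm³.
Support = 0.18 × 234, so 42.12 cm³.
Total extruded = 117 + 117 + 42.12, so 276.12 cm³.
Mass = 276.12 × 1.27, so 350.6724 g.
At $52.5/kg: 350.6724/1000 × 52.5 = $18.41.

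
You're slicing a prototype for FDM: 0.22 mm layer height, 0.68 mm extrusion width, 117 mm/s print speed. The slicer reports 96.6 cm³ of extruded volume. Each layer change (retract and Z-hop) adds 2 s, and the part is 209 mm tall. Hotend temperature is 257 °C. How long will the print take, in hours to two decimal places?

Extrusion cross-section = 0.22 × 0.68 = 0.1496 mm².
Path length: 96600 mm³ / 0.1496 mm² → 645721.9 mm.
Extrusion time: 645721.9 / 117 → 5519 s.
Layers = ⌈209/0.22⌉ = 950.
Non-print overhead = 950 × 2, so 1900 s.
Total = 5519 + 1900 = 7419 s = 2.06 hours.

2.06 hours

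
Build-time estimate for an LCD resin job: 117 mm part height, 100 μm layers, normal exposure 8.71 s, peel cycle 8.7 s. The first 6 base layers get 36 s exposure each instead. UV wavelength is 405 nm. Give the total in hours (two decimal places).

5.70 hours

Number of layers: 117 / 0.1 → 1170 (rounded up).
Burn-in layers = 6 × (36 + 8.7) = 268.2 s.
Regular layers = 1164 × (8.71 + 8.7), so 20265.24 s.
Total = 268.2 + 20265.24 = 20533.44 s = 5.70 hours.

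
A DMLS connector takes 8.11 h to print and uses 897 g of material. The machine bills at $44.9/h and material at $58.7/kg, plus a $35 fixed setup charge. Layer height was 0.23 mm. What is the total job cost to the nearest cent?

Machine-time cost = 44.9 × 8.11 = $364.139.
Feedstock cost = 58.7 × 897/1000, so $52.6539.
Adding setup: 364.139 + 52.6539 + 35 → 451.7929 ≈ $451.79.

$451.79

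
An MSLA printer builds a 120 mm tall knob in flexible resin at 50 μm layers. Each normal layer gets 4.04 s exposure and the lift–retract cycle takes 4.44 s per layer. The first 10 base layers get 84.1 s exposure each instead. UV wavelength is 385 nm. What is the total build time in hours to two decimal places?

Layers = ⌈120/0.05⌉ = 2400.
Base layers: 10 × (84.1 + 4.44) → 885.4 s.
Regular layers = 2390 × (4.04 + 4.44), so 20267.2 s.
Sum: 885.4 + 20267.2 = 21152.6 s → 5.88 hours.

5.88 hours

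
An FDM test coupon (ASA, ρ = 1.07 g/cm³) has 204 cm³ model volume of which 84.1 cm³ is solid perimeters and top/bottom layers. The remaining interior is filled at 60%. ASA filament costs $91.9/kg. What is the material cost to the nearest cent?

$15.34

Interior volume = 204 − 84.1 = 119.9 cm³.
Infill volume: 0.60 × 119.9 → 71.94 cm³.
Deposited volume = 84.1 + 71.94, so 156.04 cm³.
Mass: 156.04 × 1.07 → 166.9628 g.
Cost = 166.9628 g / 1000 × $91.9/kg = $15.34.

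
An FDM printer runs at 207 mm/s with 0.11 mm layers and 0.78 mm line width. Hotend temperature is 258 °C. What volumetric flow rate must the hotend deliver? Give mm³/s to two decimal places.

17.76

Extrusion cross-section = 0.11 × 0.78, so 0.0858 mm².
Q = v·A = 207 × 0.0858 = 17.76 mm³/s.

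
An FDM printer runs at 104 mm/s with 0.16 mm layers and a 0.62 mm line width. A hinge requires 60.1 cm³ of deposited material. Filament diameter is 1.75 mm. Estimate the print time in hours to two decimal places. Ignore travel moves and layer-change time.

1.62 hours

Line area = 0.16 × 0.62 = 0.0992 mm².
Toolpath length = 60.1 cm³ / 0.0992 mm² = 60100 / 0.0992 = 605846.8 mm.
Print-move time: 605846.8 / 104 → 5825.5 s.
5825.5 s = 1.62 hours.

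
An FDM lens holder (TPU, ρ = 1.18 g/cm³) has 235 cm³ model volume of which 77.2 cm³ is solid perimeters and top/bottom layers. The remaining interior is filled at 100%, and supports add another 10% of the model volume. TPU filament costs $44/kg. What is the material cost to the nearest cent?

$13.42

Interior volume = 235 − 77.2 = 157.8 cm³.
Infill deposited = 1.00 × 157.8, so 157.8 cm³.
Support: 0.10 × 235 → 23.5 cm³.
Total extruded: 77.2 + 157.8 + 23.5 → 258.5 cm³.
Mass = 258.5 × 1.18 = 305.03 g.
Cost = 305.03 g / 1000 × $44/kg = $13.42.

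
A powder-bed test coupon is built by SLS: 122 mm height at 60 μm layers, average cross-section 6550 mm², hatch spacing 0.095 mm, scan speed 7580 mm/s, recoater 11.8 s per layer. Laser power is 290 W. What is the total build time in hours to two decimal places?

11.81 hours

Number of layers: 122 / 0.06 → 2034 (rounded up).
Hatch length per layer = 6550 / 0.095, so 68947.4 mm.
Scan time per layer = 68947.4 / 7580, so 9.096 s.
Layer cycle: 9.096 + 11.8 → 20.896 s.
Total: 2034 × 20.896 s = 42502.464 s → 11.81 hours.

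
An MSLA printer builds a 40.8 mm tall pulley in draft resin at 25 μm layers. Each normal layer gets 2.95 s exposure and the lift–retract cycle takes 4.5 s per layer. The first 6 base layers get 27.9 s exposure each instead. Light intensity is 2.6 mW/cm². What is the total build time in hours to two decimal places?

3.42 hours

Number of layers: 40.8 / 0.025 → 1632 (rounded up).
Bottom layers: 6 × (27.9 + 4.5) → 194.4 s.
Remaining layers = 1626 × (2.95 + 4.5), so 12113.7 s.
Total = 194.4 + 12113.7 = 12308.1 s = 3.42 hours.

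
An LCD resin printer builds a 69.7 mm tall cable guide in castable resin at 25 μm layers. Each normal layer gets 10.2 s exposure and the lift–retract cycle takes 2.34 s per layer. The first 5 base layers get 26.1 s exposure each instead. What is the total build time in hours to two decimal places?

Number of layers: 69.7 / 0.025 → 2788 (rounded up).
Burn-in layers = 5 × (26.1 + 2.34), so 142.2 s.
Remaining layers: 2783 × (10.2 + 2.34) → 34898.82 s.
Total = 142.2 + 34898.82 = 35041.02 s = 9.73 hours.

9.73 hours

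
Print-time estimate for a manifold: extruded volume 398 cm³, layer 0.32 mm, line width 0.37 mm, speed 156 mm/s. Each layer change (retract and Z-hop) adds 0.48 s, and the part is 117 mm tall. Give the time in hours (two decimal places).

6.03 hours

Extrusion cross-section = 0.32 × 0.37, so 0.1184 mm².
Total extruded path = 398000/0.1184 = 3361486.5 mm.
Time extruding = 3361486.5 / 156 = 21548 s.
Layer count = ceil(117 / 0.32) = 366.
Layer-change overhead = 366 × 0.48, so 175.68 s.
Altogether 21548 + 175.68 = 21723.68 s, i.e. 6.03 hours.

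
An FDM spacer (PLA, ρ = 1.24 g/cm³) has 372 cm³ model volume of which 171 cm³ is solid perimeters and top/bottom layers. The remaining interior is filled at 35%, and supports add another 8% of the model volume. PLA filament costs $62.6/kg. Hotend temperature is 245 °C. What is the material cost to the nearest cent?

Infill region = 372 − 171, so 201 cm³.
Deposited infill = 0.35 × 201 = 70.35 cm³.
Support = 0.08 × 372 = 29.76 cm³.
Deposited volume: 171 + 70.35 + 29.76 → 271.11 cm³.
Mass = 271.11 × 1.24, so 336.1764 g.
Cost = 336.1764 g / 1000 × $62.6/kg = $21.04.

$21.04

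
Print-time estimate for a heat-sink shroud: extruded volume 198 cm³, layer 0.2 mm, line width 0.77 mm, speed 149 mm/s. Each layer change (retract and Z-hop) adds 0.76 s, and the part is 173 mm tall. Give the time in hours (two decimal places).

Bead cross-section: 0.2 × 0.77 → 0.154 mm².
Path length: 198000 mm³ / 0.154 mm² → 1285714.3 mm.
Time extruding: 1285714.3 / 149 → 8629 s.
Layers = ⌈173/0.2⌉ = 865.
Layer-change overhead = 865 × 0.76 = 657.4 s.
Total = 8629 + 657.4 = 9286.4 s = 2.58 hours.

2.58 hours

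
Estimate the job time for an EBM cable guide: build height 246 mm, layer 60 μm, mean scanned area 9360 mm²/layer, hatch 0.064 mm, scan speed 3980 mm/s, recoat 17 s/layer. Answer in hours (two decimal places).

61.21 hours

Number of layers: 246 / 0.06 → 4100 (rounded up).
Scan path per layer = 9360 / 0.064 = 146250 mm.
Scan time per layer = 146250 / 3980 = 36.7462 s.
Layer cycle = 36.7462 + 17 = 53.7462 s.
4100 layers × 53.7462 s/layer = 220359.42 s, i.e. 61.21 hours.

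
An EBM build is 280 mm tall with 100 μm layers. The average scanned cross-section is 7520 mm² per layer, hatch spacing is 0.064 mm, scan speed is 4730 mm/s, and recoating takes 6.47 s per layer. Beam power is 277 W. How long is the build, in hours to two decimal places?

24.35 hours

Layers = ⌈280/0.1⌉ = 2800.
Hatch length per layer = 7520 / 0.064 = 117500 mm.
Beam time per layer = 117500 / 4730, so 24.8414 s.
Layer cycle = 24.8414 + 6.47 = 31.3114 s.
2800 layers × 31.3114 s/layer = 87671.92 s, i.e. 24.35 hours.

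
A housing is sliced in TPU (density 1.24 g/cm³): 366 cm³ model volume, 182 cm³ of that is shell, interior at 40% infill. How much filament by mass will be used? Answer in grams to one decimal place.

Interior volume: 366 − 182 → 184 cm³.
Deposited infill = 0.40 × 184, so 73.6 cm³.
Deposited volume: 182 + 73.6 → 255.6 cm³.
Mass = 255.6 × 1.24, so 316.944 g.

316.9 g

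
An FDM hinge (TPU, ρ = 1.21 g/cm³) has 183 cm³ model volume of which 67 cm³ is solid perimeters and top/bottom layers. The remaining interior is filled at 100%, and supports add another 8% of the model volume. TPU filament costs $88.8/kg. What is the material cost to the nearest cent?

Volume inside the shell = 183 − 67 = 116 cm³.
Deposited infill = 1.00 × 116, so 116 cm³.
Support: 0.08 × 183 → 14.64 cm³.
Total extruded: 67 + 116 + 14.64 → 197.64 cm³.
Mass: 197.64 × 1.21 → 239.1444 g.
Cost = 239.1444 g / 1000 × $88.8/kg = $21.24.

$21.24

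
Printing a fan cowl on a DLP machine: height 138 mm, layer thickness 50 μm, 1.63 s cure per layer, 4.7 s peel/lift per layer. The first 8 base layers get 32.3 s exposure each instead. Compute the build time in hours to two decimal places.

Layer count = ceil(138 / 0.05) = 2760.
Base layers = 8 × (32.3 + 4.7) = 296 s.
Remaining layers = 2752 × (1.63 + 4.7) = 17420.16 s.
Sum: 296 + 17420.16 = 17716.16 s → 4.92 hours.

4.92 hours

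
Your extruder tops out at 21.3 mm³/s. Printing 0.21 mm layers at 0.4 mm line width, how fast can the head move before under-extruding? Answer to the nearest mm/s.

Bead cross-section: 0.21 × 0.4 → 0.084 mm².
v_max = Q/A = 21.3/0.084 = 253.57 mm/s → 254 mm/s.

254 mm/s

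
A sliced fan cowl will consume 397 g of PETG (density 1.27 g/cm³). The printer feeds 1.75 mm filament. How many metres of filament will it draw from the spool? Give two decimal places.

Extruded volume: 397/1.27 = 312.5984 cm³ (312598.4 mm³).
Cross-section of 1.75 mm filament: π·(1.75/2)² = 2.4053 mm².
L = V/A = 312598.4/2.4053 = 129962.33 mm → 129.96 m.

129.96 m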